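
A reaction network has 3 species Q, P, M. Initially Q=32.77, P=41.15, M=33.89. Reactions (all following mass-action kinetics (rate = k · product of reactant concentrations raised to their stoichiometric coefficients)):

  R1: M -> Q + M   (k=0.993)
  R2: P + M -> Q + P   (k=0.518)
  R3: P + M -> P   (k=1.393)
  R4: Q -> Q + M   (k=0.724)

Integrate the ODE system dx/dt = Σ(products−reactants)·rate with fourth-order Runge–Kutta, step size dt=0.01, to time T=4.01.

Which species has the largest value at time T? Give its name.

Dominant species at T: Q

RK4 with dt=0.01: 401 steps to T=4.01. Trajectory (selected grid times):
t=0.00: Q=32.77 P=41.15 M=33.89
t=0.45: Q=46.33 P=41.15 M=0.43
t=0.89: Q=50.70 P=41.15 M=0.47
t=1.34: Q=55.60 P=41.15 M=0.51
t=1.78: Q=60.84 P=41.15 M=0.56
t=2.23: Q=66.71 P=41.15 M=0.61
t=2.67: Q=73.01 P=41.15 M=0.67
t=3.12: Q=80.06 P=41.15 M=0.74
t=3.56: Q=87.61 P=41.15 M=0.80
t=4.01: Q=96.07 P=41.15 M=0.88
At T=4.01: Q=96.07 P=41.15 M=0.88; the largest is Q.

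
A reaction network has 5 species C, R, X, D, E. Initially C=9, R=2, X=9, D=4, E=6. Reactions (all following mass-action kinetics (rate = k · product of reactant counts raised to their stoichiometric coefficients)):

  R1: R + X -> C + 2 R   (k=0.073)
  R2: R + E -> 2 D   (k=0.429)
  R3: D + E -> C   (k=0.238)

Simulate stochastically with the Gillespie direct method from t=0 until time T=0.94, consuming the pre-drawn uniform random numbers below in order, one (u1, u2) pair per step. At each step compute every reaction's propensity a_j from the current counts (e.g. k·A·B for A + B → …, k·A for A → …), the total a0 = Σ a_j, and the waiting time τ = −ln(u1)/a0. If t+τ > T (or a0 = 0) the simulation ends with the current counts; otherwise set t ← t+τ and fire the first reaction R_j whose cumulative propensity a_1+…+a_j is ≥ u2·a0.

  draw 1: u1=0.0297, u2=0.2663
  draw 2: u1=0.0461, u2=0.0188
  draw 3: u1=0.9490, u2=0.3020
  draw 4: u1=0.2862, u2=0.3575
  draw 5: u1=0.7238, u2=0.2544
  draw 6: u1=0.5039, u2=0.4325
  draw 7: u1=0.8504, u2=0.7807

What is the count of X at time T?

X at T = 8

t=0.000: C=9 R=2 X=9 D=4 E=6
Draw 1: a1=1.314, a2=5.148, a3=5.712, a0=12.174; τ=−ln(0.0297)/12.174=0.289 → t=0.289; u2·a0=0.2663·12.174=3.242; a1=1.314 < 3.242 ≤ a1+a2=6.462 → R2 fires; C=9 R=1 X=9 D=6 E=5
Draw 2: a1=0.657, a2=2.145, a3=7.140, a0=9.942; τ=−ln(0.0461)/9.942=0.309 → t=0.598; u2·a0=0.0188·9.942=0.187 ≤ a1=0.657 → R1 fires; C=10 R=2 X=8 D=6 E=5
Draw 3: a1=1.168, a2=4.290, a3=7.140, a0=12.598; τ=−ln(0.9490)/12.598=0.004 → t=0.603; u2·a0=0.3020·12.598=3.805; a1=1.168 < 3.805 ≤ a1+a2=5.458 → R2 fires; C=10 R=1 X=8 D=8 E=4
Draw 4: a1=0.584, a2=1.716, a3=7.616, a0=9.916; τ=−ln(0.2862)/9.916=0.126 → t=0.729; u2·a0=0.3575·9.916=3.545; a1+a2=2.300 < 3.545 ≤ a1+…+a3=9.916 → R3 fires; C=11 R=1 X=8 D=7 E=3
Draw 5: a1=0.584, a2=1.287, a3=4.998, a0=6.869; τ=−ln(0.7238)/6.869=0.047 → t=0.776; u2·a0=0.2544·6.869=1.747; a1=0.584 < 1.747 ≤ a1+a2=1.871 → R2 fires; C=11 R=0 X=8 D=9 E=2
Draw 6: a1=0.000, a2=0.000, a3=4.284, a0=4.284; τ=−ln(0.5039)/4.284=0.160 → t=0.936; u2·a0=0.4325·4.284=1.853; a1+a2=0.000 < 1.853 ≤ a1+…+a3=4.284 → R3 fires; C=12 R=0 X=8 D=8 E=1
Draw 7: a1=0.000, a2=0.000, a3=1.904, a0=1.904; τ=−ln(0.8504)/1.904=0.085 → t=1.021 > T=0.94: stop.
Read off X at T=0.94: 8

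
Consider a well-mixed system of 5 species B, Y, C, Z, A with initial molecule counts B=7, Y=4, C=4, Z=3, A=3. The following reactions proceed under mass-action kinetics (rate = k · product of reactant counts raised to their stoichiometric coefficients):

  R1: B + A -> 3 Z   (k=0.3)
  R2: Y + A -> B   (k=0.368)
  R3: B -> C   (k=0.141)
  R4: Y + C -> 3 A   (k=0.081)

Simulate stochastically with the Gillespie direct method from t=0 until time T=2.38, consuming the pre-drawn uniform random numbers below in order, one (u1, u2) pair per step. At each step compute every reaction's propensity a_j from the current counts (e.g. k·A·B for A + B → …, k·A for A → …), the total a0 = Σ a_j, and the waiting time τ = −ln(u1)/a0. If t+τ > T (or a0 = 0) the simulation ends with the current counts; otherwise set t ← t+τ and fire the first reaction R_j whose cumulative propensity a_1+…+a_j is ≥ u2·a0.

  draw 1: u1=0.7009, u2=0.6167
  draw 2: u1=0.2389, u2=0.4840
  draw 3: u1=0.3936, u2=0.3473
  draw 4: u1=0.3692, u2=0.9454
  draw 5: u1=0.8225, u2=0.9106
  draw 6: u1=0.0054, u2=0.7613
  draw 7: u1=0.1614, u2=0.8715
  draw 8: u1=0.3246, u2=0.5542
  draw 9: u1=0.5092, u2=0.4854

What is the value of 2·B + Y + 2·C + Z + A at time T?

Check how each reaction changes W = 2·B + Y + 2·C + Z + A (weight of products minus weight of reactants):
R1: B + A -> 3 Z: (1·3) − (2·1 + 1·1) = 3 − 3 = 0
R2: Y + A -> B: (2·1) − (1·1 + 1·1) = 2 − 2 = 0
R3: B -> C: (2·1) − (2·1) = 2 − 2 = 0
R4: Y + C -> 3 A: (1·3) − (1·1 + 2·1) = 3 − 3 = 0
Every reaction leaves W unchanged, so W is conserved and no simulation is needed: W(T) = W(0) = 2·7 + 4 + 2·4 + 3 + 3 = 32

Value at T = 32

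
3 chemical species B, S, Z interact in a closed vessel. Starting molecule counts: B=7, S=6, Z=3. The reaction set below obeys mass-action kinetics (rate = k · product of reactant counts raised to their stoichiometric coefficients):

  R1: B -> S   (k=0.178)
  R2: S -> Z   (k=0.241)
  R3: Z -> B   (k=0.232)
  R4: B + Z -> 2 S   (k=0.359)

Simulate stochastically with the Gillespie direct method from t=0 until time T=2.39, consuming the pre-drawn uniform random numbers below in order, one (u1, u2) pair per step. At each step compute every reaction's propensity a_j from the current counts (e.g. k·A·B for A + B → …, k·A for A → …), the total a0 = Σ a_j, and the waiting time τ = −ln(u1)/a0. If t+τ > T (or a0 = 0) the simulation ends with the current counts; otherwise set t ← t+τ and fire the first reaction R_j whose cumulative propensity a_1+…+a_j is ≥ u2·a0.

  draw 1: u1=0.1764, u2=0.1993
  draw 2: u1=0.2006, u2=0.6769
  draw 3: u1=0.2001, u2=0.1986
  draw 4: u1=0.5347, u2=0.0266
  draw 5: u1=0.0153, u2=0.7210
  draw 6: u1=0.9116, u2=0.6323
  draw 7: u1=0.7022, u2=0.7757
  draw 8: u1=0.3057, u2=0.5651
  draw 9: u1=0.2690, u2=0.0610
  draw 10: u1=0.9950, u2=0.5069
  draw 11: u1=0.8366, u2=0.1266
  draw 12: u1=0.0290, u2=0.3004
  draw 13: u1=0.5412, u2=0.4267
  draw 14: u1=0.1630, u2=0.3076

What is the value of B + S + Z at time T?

Value at T = 16

Check how each reaction changes W = B + S + Z (weight of products minus weight of reactants):
R1: B -> S: (1·1) − (1·1) = 1 − 1 = 0
R2: S -> Z: (1·1) − (1·1) = 1 − 1 = 0
R3: Z -> B: (1·1) − (1·1) = 1 − 1 = 0
R4: B + Z -> 2 S: (1·2) − (1·1 + 1·1) = 2 − 2 = 0
Every reaction leaves W unchanged, so W is conserved and no simulation is needed: W(T) = W(0) = 7 + 6 + 3 = 16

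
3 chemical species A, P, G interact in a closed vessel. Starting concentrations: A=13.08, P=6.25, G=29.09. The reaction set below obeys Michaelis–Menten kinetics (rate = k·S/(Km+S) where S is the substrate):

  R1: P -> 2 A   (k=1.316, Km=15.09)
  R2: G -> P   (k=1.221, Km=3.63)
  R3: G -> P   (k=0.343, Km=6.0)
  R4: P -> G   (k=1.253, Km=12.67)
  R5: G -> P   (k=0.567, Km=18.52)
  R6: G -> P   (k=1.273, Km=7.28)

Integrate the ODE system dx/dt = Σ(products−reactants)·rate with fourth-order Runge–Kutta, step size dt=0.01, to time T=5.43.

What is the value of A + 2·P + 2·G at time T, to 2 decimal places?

Check how each reaction changes W = A + 2·P + 2·G (weight of products minus weight of reactants):
R1: P -> 2 A: (1·2) − (2·1) = 2 − 2 = 0
R2: G -> P: (2·1) − (2·1) = 2 − 2 = 0
R3: G -> P: (2·1) − (2·1) = 2 − 2 = 0
R4: P -> G: (2·1) − (2·1) = 2 − 2 = 0
R5: G -> P: (2·1) − (2·1) = 2 − 2 = 0
R6: G -> P: (2·1) − (2·1) = 2 − 2 = 0
Every reaction leaves W unchanged, so W is conserved and no simulation is needed: W(T) = W(0) = 13.08 + 2·6.25 + 2·29.09 = 83.76

Value at T = 83.76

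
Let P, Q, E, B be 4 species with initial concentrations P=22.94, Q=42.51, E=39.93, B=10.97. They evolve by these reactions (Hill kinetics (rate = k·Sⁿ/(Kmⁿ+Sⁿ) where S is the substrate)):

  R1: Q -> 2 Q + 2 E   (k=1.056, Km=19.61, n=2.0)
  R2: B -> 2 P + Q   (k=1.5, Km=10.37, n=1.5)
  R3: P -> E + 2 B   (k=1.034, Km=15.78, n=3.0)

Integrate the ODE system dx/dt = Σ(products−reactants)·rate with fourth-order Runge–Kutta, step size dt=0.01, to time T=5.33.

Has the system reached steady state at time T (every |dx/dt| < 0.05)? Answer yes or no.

Steady state at T: no

RK4 with dt=0.01: 533 steps to T=5.33. Trajectory (selected grid times):
t=0.00: P=22.94 Q=42.51 E=39.93 B=10.97
t=0.59: P=23.41 Q=43.49 E=41.43 B=11.43
t=1.18: P=23.90 Q=44.49 E=42.94 B=11.89
t=1.78: P=24.42 Q=45.53 E=44.49 B=12.36
t=2.37: P=24.95 Q=46.56 E=46.02 B=12.82
t=2.96: P=25.50 Q=47.61 E=47.58 B=13.28
t=3.55: P=26.06 Q=48.68 E=49.14 B=13.74
t=4.15: P=26.65 Q=49.77 E=50.75 B=14.22
t=4.74: P=27.24 Q=50.86 E=52.33 B=14.68
t=5.33: P=27.85 Q=51.97 E=53.94 B=15.15
Rates at T: R1=0.9244, R2=0.9576, R3=0.8748
dx/dt at T (Σ net stoichiometry × rate): P=+1.0404, Q=+1.8820, E=+2.7236, B=+0.7921
Largest |dx/dt| is |+2.7236| (E) ≥ 0.05 → not steady.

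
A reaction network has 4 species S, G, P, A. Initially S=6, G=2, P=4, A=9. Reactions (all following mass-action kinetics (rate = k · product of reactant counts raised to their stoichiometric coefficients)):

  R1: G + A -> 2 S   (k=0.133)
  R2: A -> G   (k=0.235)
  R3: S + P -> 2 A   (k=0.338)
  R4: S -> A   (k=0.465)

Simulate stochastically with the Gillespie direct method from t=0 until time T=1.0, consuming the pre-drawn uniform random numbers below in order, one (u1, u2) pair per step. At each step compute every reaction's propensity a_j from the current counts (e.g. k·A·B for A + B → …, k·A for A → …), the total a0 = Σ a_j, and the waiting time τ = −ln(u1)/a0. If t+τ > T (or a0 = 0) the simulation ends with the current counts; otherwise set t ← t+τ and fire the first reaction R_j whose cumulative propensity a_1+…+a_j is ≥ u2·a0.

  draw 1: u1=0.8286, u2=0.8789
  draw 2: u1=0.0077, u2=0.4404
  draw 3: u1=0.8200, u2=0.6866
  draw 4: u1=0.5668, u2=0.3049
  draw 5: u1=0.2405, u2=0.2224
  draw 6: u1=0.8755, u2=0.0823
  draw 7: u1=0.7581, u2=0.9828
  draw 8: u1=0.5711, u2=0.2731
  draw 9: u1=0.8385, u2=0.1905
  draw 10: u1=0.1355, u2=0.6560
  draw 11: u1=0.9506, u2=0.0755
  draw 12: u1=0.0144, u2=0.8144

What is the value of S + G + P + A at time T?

Value at T = 21

Check how each reaction changes W = S + G + P + A (weight of products minus weight of reactants):
R1: G + A -> 2 S: (1·2) − (1·1 + 1·1) = 2 − 2 = 0
R2: A -> G: (1·1) − (1·1) = 1 − 1 = 0
R3: S + P -> 2 A: (1·2) − (1·1 + 1·1) = 2 − 2 = 0
R4: S -> A: (1·1) − (1·1) = 1 − 1 = 0
Every reaction leaves W unchanged, so W is conserved and no simulation is needed: W(T) = W(0) = 6 + 2 + 4 + 9 = 21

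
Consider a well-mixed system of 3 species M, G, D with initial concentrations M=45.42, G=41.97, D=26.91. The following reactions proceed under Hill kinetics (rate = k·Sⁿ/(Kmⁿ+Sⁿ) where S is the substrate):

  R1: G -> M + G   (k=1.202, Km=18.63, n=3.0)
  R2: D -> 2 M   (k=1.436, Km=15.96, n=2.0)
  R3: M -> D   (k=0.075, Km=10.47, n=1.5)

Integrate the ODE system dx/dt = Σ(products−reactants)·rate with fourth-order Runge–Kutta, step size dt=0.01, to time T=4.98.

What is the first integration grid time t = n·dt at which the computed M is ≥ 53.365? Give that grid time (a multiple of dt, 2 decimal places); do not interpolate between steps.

RK4 with dt=0.01: 498 steps to T=4.98. Trajectory (selected grid times):
t=0.00: M=45.42 G=41.97 D=26.91
t=0.55: M=47.15 G=41.97 D=26.37
t=1.11: M=48.90 G=41.97 D=25.82
t=1.66: M=50.61 G=41.97 D=25.29
t=2.21: M=52.30 G=41.97 D=24.76
t=2.55: M=53.34 G=41.97 D=24.44
t=2.56: M=53.37 G=41.97 D=24.44
t=2.77: M=54.01 G=41.97 D=24.24
t=3.32: M=55.68 G=41.97 D=23.73
t=3.87: M=57.33 G=41.97 D=23.23
t=4.43: M=58.99 G=41.97 D=22.72
t=4.98: M=60.61 G=41.97 D=22.24
M(2.55)=53.344 < 53.365 but M(2.56)=53.374 ≥ 53.365, so the first grid time is t=2.56.

Threshold first reached at t = 2.56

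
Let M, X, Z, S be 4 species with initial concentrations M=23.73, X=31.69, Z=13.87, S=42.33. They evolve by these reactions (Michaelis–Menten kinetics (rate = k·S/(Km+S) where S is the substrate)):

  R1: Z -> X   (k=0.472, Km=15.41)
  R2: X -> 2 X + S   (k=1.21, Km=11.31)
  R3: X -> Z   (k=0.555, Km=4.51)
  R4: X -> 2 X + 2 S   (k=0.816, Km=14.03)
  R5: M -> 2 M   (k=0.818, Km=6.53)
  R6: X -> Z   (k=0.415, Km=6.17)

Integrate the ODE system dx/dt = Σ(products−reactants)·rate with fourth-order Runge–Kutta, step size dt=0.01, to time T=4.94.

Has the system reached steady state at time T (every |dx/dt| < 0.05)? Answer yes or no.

RK4 with dt=0.01: 494 steps to T=4.94. Trajectory (selected grid times):
t=0.00: M=23.73 X=31.69 Z=13.87 S=42.33
t=0.55: M=24.08 X=32.16 Z=14.20 S=43.44
t=1.10: M=24.44 X=32.63 Z=14.54 S=44.56
t=1.65: M=24.79 X=33.11 Z=14.87 S=45.69
t=2.20: M=25.15 X=33.59 Z=15.21 S=46.82
t=2.74: M=25.50 X=34.06 Z=15.53 S=47.93
t=3.29: M=25.86 X=34.55 Z=15.87 S=49.07
t=3.84: M=26.22 X=35.04 Z=16.20 S=50.21
t=4.39: M=26.58 X=35.53 Z=16.53 S=51.36
t=4.94: M=26.94 X=36.03 Z=16.86 S=52.51
Rates at T: R1=0.2466, R2=0.9209, R3=0.4933, R4=0.5873, R5=0.6584, R6=0.3543
dx/dt at T (Σ net stoichiometry × rate): M=+0.6584, X=+0.9072, Z=+0.6010, S=+2.0955
Largest |dx/dt| is |+2.0955| (S) ≥ 0.05 → not steady.

Steady state at T: no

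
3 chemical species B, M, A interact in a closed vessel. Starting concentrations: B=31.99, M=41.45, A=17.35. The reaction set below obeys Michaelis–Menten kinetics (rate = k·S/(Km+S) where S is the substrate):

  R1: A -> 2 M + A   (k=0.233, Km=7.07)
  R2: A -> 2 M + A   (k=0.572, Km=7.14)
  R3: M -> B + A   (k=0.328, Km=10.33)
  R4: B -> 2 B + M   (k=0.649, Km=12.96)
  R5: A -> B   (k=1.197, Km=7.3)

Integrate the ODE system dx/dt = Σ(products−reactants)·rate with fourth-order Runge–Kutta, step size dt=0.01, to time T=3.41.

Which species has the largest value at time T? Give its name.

RK4 with dt=0.01: 341 steps to T=3.41. Trajectory (selected grid times):
t=0.00: B=31.99 M=41.45 A=17.35
t=0.38: B=32.59 M=41.96 A=17.13
t=0.76: B=33.18 M=42.47 A=16.91
t=1.14: B=33.78 M=42.97 A=16.70
t=1.52: B=34.37 M=43.48 A=16.48
t=1.89: B=34.95 M=43.97 A=16.27
t=2.27: B=35.55 M=44.48 A=16.06
t=2.65: B=36.14 M=44.98 A=15.85
t=3.03: B=36.73 M=45.48 A=15.64
t=3.41: B=37.33 M=45.98 A=15.43
At T=3.41: B=37.33 M=45.98 A=15.43; the largest is M.

Dominant species at T: M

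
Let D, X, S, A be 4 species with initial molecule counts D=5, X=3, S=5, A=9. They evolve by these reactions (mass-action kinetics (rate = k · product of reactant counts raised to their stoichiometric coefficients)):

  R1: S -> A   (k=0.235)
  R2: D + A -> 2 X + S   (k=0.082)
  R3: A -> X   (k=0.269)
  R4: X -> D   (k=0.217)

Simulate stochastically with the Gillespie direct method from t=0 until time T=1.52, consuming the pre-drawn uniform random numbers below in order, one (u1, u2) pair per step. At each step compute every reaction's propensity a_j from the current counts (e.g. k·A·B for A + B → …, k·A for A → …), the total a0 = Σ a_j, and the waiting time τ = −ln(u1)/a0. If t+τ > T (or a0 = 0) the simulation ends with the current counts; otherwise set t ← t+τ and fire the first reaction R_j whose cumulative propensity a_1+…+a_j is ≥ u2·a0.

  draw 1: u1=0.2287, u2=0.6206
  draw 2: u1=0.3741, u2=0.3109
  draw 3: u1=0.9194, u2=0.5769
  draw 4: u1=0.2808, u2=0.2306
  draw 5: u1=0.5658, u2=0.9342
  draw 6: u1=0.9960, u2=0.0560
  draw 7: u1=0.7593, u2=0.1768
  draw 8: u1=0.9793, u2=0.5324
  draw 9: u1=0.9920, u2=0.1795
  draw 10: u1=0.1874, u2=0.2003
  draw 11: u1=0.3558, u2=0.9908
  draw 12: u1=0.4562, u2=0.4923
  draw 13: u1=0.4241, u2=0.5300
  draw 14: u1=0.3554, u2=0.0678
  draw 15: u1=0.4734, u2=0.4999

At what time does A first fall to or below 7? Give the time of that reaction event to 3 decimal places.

Threshold first reached at t = 0.317

t=0.000: D=5 X=3 S=5 A=9
Draw 1: a1=1.175, a2=3.690, a3=2.421, a4=0.651, a0=7.937; τ=−ln(0.2287)/7.937=0.186 → t=0.186; u2·a0=0.6206·7.937=4.926; a1+a2=4.865 < 4.926 ≤ a1+…+a3=7.286 → R3 fires; D=5 X=4 S=5 A=8
Draw 2: a1=1.175, a2=3.280, a3=2.152, a4=0.868, a0=7.475; τ=−ln(0.3741)/7.475=0.132 → t=0.317; u2·a0=0.3109·7.475=2.324; a1=1.175 < 2.324 ≤ a1+a2=4.455 → R2 fires; D=4 X=6 S=6 A=7
Draw 3: a1=1.410, a2=2.296, a3=1.883, a4=1.302, a0=6.891; τ=−ln(0.9194)/6.891=0.012 → t=0.330; u2·a0=0.5769·6.891=3.975; a1+a2=3.706 < 3.975 ≤ a1+…+a3=5.589 → R3 fires; D=4 X=7 S=6 A=6
Draw 4: a1=1.410, a2=1.968, a3=1.614, a4=1.519, a0=6.511; τ=−ln(0.2808)/6.511=0.195 → t=0.525; u2·a0=0.2306·6.511=1.501; a1=1.410 < 1.501 ≤ a1+a2=3.378 → R2 fires; D=3 X=9 S=7 A=5
Draw 5: a1=1.645, a2=1.230, a3=1.345, a4=1.953, a0=6.173; τ=−ln(0.5658)/6.173=0.092 → t=0.617; u2·a0=0.9342·6.173=5.767; a1+…+a3=4.220 < 5.767 ≤ a1+…+a4=6.173 → R4 fires; D=4 X=8 S=7 A=5
Draw 6: a1=1.645, a2=1.640, a3=1.345, a4=1.736, a0=6.366; τ=−ln(0.9960)/6.366=0.001 → t=0.618; u2·a0=0.0560·6.366=0.356 ≤ a1=1.645 → R1 fires; D=4 X=8 S=6 A=6
Draw 7: a1=1.410, a2=1.968, a3=1.614, a4=1.736, a0=6.728; τ=−ln(0.7593)/6.728=0.041 → t=0.659; u2·a0=0.1768·6.728=1.190 ≤ a1=1.410 → R1 fires; D=4 X=8 S=5 A=7
Draw 8: a1=1.175, a2=2.296, a3=1.883, a4=1.736, a0=7.090; τ=−ln(0.9793)/7.090=0.003 → t=0.661; u2·a0=0.5324·7.090=3.775; a1+a2=3.471 < 3.775 ≤ a1+…+a3=5.354 → R3 fires; D=4 X=9 S=5 A=6
Draw 9: a1=1.175, a2=1.968, a3=1.614, a4=1.953, a0=6.710; τ=−ln(0.9920)/6.710=0.001 → t=0.663; u2·a0=0.1795·6.710=1.204; a1=1.175 < 1.204 ≤ a1+a2=3.143 → R2 fires; D=3 X=11 S=6 A=5
Draw 10: a1=1.410, a2=1.230, a3=1.345, a4=2.387, a0=6.372; τ=−ln(0.1874)/6.372=0.263 → t=0.925; u2·a0=0.2003·6.372=1.276 ≤ a1=1.410 → R1 fires; D=3 X=11 S=5 A=6
Draw 11: a1=1.175, a2=1.476, a3=1.614, a4=2.387, a0=6.652; τ=−ln(0.3558)/6.652=0.155 → t=1.081; u2·a0=0.9908·6.652=6.591; a1+…+a3=4.265 < 6.591 ≤ a1+…+a4=6.652 → R4 fires; D=4 X=10 S=5 A=6
Draw 12: a1=1.175, a2=1.968, a3=1.614, a4=2.170, a0=6.927; τ=−ln(0.4562)/6.927=0.113 → t=1.194; u2·a0=0.4923·6.927=3.410; a1+a2=3.143 < 3.410 ≤ a1+…+a3=4.757 → R3 fires; D=4 X=11 S=5 A=5
Draw 13: a1=1.175, a2=1.640, a3=1.345, a4=2.387, a0=6.547; τ=−ln(0.4241)/6.547=0.131 → t=1.325; u2·a0=0.5300·6.547=3.470; a1+a2=2.815 < 3.470 ≤ a1+…+a3=4.160 → R3 fires; D=4 X=12 S=5 A=4
Draw 14: a1=1.175, a2=1.312, a3=1.076, a4=2.604, a0=6.167; τ=−ln(0.3554)/6.167=0.168 → t=1.493; u2·a0=0.0678·6.167=0.418 ≤ a1=1.175 → R1 fires; D=4 X=12 S=4 A=5
Draw 15: a1=0.940, a2=1.640, a3=1.345, a4=2.604, a0=6.529; τ=−ln(0.4734)/6.529=0.115 → t=1.607 > T=1.52: stop.
A first becomes ≤ 7 when it reaches 7 at the event at t=0.317.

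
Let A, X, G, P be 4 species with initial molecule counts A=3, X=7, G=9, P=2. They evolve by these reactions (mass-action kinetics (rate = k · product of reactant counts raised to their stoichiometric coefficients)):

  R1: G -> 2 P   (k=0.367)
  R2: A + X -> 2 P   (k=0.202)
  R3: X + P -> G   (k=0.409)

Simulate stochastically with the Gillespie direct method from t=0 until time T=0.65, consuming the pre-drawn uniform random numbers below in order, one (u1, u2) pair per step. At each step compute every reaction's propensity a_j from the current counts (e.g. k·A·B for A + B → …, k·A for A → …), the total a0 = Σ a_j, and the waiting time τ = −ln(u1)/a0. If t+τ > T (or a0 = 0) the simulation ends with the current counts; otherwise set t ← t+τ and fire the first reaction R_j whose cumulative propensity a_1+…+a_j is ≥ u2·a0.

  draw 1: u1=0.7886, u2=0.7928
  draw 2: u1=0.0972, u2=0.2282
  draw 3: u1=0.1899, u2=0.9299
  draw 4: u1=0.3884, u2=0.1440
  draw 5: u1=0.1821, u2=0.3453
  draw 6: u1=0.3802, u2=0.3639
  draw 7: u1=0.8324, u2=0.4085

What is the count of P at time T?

P at T = 5

t=0.000: A=3 X=7 G=9 P=2
Draw 1: a1=3.303, a2=4.242, a3=5.726, a0=13.271; τ=−ln(0.7886)/13.271=0.018 → t=0.018; u2·a0=0.7928·13.271=10.521; a1+a2=7.545 < 10.521 ≤ a1+…+a3=13.271 → R3 fires; A=3 X=6 G=10 P=1
Draw 2: a1=3.670, a2=3.636, a3=2.454, a0=9.760; τ=−ln(0.0972)/9.760=0.239 → t=0.257; u2·a0=0.2282·9.760=2.227 ≤ a1=3.670 → R1 fires; A=3 X=6 G=9 P=3
Draw 3: a1=3.303, a2=3.636, a3=7.362, a0=14.301; τ=−ln(0.1899)/14.301=0.116 → t=0.373; u2·a0=0.9299·14.301=13.298; a1+a2=6.939 < 13.298 ≤ a1+…+a3=14.301 → R3 fires; A=3 X=5 G=10 P=2
Draw 4: a1=3.670, a2=3.030, a3=4.090, a0=10.790; τ=−ln(0.3884)/10.790=0.088 → t=0.461; u2·a0=0.1440·10.790=1.554 ≤ a1=3.670 → R1 fires; A=3 X=5 G=9 P=4
Draw 5: a1=3.303, a2=3.030, a3=8.180, a0=14.513; τ=−ln(0.1821)/14.513=0.117 → t=0.578; u2·a0=0.3453·14.513=5.011; a1=3.303 < 5.011 ≤ a1+a2=6.333 → R2 fires; A=2 X=4 G=9 P=6
Draw 6: a1=3.303, a2=1.616, a3=9.816, a0=14.735; τ=−ln(0.3802)/14.735=0.066 → t=0.644; u2·a0=0.3639·14.735=5.362; a1+a2=4.919 < 5.362 ≤ a1+…+a3=14.735 → R3 fires; A=2 X=3 G=10 P=5
Draw 7: a1=3.670, a2=1.212, a3=6.135, a0=11.017; τ=−ln(0.8324)/11.017=0.017 → t=0.660 > T=0.65: stop.
Read off P at T=0.65: 5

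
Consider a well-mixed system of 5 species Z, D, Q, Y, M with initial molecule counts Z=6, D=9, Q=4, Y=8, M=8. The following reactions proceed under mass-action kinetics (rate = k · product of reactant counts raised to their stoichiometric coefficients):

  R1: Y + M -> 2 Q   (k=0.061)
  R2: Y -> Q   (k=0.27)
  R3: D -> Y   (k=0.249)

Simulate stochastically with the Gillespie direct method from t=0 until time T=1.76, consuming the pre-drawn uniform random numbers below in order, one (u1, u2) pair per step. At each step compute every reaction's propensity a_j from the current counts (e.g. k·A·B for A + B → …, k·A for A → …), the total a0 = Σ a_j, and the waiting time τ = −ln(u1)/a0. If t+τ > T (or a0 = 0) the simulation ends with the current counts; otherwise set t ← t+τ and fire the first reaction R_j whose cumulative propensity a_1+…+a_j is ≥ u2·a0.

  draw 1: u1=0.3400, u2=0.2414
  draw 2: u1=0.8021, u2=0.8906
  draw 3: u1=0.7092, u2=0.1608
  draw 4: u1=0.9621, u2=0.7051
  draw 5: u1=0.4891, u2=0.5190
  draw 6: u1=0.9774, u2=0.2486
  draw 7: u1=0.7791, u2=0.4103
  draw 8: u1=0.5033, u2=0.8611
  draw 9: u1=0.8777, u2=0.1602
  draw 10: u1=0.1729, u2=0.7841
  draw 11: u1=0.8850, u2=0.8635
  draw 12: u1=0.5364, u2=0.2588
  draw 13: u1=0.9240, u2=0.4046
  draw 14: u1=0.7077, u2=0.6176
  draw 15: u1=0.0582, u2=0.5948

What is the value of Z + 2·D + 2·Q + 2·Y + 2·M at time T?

Check how each reaction changes W = Z + 2·D + 2·Q + 2·Y + 2·M (weight of products minus weight of reactants):
R1: Y + M -> 2 Q: (2·2) − (2·1 + 2·1) = 4 − 4 = 0
R2: Y -> Q: (2·1) − (2·1) = 2 − 2 = 0
R3: D -> Y: (2·1) − (2·1) = 2 − 2 = 0
Every reaction leaves W unchanged, so W is conserved and no simulation is needed: W(T) = W(0) = 6 + 2·9 + 2·4 + 2·8 + 2·8 = 64

Value at T = 64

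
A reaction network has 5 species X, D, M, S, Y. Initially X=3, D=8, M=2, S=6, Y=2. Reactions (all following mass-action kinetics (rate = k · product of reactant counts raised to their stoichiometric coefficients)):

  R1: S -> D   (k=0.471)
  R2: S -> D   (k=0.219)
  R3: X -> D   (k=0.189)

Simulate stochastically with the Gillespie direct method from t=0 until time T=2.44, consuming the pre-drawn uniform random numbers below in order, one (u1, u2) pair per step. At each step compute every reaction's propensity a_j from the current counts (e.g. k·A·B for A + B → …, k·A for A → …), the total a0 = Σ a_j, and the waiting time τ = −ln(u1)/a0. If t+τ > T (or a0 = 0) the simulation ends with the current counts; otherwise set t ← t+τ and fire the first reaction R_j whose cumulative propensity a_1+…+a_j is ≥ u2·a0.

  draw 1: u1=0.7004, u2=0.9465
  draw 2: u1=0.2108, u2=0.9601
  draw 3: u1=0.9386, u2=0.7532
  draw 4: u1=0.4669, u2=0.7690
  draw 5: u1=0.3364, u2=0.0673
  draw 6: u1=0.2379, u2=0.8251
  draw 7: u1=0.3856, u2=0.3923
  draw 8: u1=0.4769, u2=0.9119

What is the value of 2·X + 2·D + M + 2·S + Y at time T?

Value at T = 38

Check how each reaction changes W = 2·X + 2·D + M + 2·S + Y (weight of products minus weight of reactants):
R1: S -> D: (2·1) − (2·1) = 2 − 2 = 0
R2: S -> D: (2·1) − (2·1) = 2 − 2 = 0
R3: X -> D: (2·1) − (2·1) = 2 − 2 = 0
Every reaction leaves W unchanged, so W is conserved and no simulation is needed: W(T) = W(0) = 2·3 + 2·8 + 2 + 2·6 + 2 = 38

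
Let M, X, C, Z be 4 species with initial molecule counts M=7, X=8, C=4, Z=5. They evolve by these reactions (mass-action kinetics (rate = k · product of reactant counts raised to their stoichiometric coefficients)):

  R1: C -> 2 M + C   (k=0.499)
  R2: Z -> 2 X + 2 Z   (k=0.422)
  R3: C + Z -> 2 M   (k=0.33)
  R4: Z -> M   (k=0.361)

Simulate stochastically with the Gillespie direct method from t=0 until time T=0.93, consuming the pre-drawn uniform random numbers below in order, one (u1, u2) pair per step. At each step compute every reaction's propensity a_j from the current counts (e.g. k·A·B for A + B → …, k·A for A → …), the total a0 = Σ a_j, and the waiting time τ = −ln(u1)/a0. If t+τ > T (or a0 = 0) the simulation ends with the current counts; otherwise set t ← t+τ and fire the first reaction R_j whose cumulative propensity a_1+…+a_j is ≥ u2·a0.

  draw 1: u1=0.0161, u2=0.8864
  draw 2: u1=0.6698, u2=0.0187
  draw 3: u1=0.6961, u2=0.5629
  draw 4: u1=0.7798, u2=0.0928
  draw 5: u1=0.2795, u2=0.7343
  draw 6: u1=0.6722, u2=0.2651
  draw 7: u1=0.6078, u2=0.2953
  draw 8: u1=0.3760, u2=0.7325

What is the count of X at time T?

t=0.000: M=7 X=8 C=4 Z=5
Draw 1: a1=1.996, a2=2.110, a3=6.600, a4=1.805, a0=12.511; τ=−ln(0.0161)/12.511=0.330 → t=0.330; u2·a0=0.8864·12.511=11.090; a1+…+a3=10.706 < 11.090 ≤ a1+…+a4=12.511 → R4 fires; M=8 X=8 C=4 Z=4
Draw 2: a1=1.996, a2=1.688, a3=5.280, a4=1.444, a0=10.408; τ=−ln(0.6698)/10.408=0.039 → t=0.369; u2·a0=0.0187·10.408=0.195 ≤ a1=1.996 → R1 fires; M=10 X=8 C=4 Z=4
Draw 3: a1=1.996, a2=1.688, a3=5.280, a4=1.444, a0=10.408; τ=−ln(0.6961)/10.408=0.035 → t=0.403; u2·a0=0.5629·10.408=5.859; a1+a2=3.684 < 5.859 ≤ a1+…+a3=8.964 → R3 fires; M=12 X=8 C=3 Z=3
Draw 4: a1=1.497, a2=1.266, a3=2.970, a4=1.083, a0=6.816; τ=−ln(0.7798)/6.816=0.036 → t=0.440; u2·a0=0.0928·6.816=0.633 ≤ a1=1.497 → R1 fires; M=14 X=8 C=3 Z=3
Draw 5: a1=1.497, a2=1.266, a3=2.970, a4=1.083, a0=6.816; τ=−ln(0.2795)/6.816=0.187 → t=0.627; u2·a0=0.7343·6.816=5.005; a1+a2=2.763 < 5.005 ≤ a1+…+a3=5.733 → R3 fires; M=16 X=8 C=2 Z=2
Draw 6: a1=0.998, a2=0.844, a3=1.320, a4=0.722, a0=3.884; τ=−ln(0.6722)/3.884=0.102 → t=0.729; u2·a0=0.2651·3.884=1.030; a1=0.998 < 1.030 ≤ a1+a2=1.842 → R2 fires; M=16 X=10 C=2 Z=3
Draw 7: a1=0.998, a2=1.266, a3=1.980, a4=1.083, a0=5.327; τ=−ln(0.6078)/5.327=0.093 → t=0.823; u2·a0=0.2953·5.327=1.573; a1=0.998 < 1.573 ≤ a1+a2=2.264 → R2 fires; M=16 X=12 C=2 Z=4
Draw 8: a1=0.998, a2=1.688, a3=2.640, a4=1.444, a0=6.770; τ=−ln(0.3760)/6.770=0.144 → t=0.967 > T=0.93: stop.
Read off X at T=0.93: 12

X at T = 12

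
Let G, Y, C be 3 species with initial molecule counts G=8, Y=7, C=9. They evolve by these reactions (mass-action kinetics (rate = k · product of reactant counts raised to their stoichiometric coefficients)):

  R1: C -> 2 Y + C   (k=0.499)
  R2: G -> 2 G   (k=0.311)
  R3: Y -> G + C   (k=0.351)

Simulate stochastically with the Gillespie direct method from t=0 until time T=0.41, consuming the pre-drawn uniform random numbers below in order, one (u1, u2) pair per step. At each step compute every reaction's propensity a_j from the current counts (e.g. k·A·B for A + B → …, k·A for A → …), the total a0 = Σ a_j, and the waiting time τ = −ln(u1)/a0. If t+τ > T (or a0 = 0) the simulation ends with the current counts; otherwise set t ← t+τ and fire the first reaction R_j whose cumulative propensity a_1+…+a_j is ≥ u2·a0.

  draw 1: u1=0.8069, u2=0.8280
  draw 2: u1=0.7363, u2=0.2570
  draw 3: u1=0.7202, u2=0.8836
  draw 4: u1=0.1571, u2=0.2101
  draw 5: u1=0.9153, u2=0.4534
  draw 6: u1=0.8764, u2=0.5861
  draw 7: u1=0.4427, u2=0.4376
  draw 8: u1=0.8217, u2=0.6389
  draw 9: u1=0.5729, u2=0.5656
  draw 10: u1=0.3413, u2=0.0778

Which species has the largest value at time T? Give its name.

t=0.000: G=8 Y=7 C=9
Draw 1: a1=4.491, a2=2.488, a3=2.457, a0=9.436; τ=−ln(0.8069)/9.436=0.023 → t=0.023; u2·a0=0.8280·9.436=7.813; a1+a2=6.979 < 7.813 ≤ a1+…+a3=9.436 → R3 fires; G=9 Y=6 C=10
Draw 2: a1=4.990, a2=2.799, a3=2.106, a0=9.895; τ=−ln(0.7363)/9.895=0.031 → t=0.054; u2·a0=0.2570·9.895=2.543 ≤ a1=4.990 → R1 fires; G=9 Y=8 C=10
Draw 3: a1=4.990, a2=2.799, a3=2.808, a0=10.597; τ=−ln(0.7202)/10.597=0.031 → t=0.085; u2·a0=0.8836·10.597=9.364; a1+a2=7.789 < 9.364 ≤ a1+…+a3=10.597 → R3 fires; G=10 Y=7 C=11
Draw 4: a1=5.489, a2=3.110, a3=2.457, a0=11.056; τ=−ln(0.1571)/11.056=0.167 → t=0.252; u2·a0=0.2101·11.056=2.323 ≤ a1=5.489 → R1 fires; G=10 Y=9 C=11
Draw 5: a1=5.489, a2=3.110, a3=3.159, a0=11.758; τ=−ln(0.9153)/11.758=0.008 → t=0.260; u2·a0=0.4534·11.758=5.331 ≤ a1=5.489 → R1 fires; G=10 Y=11 C=11
Draw 6: a1=5.489, a2=3.110, a3=3.861, a0=12.460; τ=−ln(0.8764)/12.460=0.011 → t=0.270; u2·a0=0.5861·12.460=7.303; a1=5.489 < 7.303 ≤ a1+a2=8.599 → R2 fires; G=11 Y=11 C=11
Draw 7: a1=5.489, a2=3.421, a3=3.861, a0=12.771; τ=−ln(0.4427)/12.771=0.064 → t=0.334; u2·a0=0.4376·12.771=5.589; a1=5.489 < 5.589 ≤ a1+a2=8.910 → R2 fires; G=12 Y=11 C=11
Draw 8: a1=5.489, a2=3.732, a3=3.861, a0=13.082; τ=−ln(0.8217)/13.082=0.015 → t=0.349; u2·a0=0.6389·13.082=8.358; a1=5.489 < 8.358 ≤ a1+a2=9.221 → R2 fires; G=13 Y=11 C=11
Draw 9: a1=5.489, a2=4.043, a3=3.861, a0=13.393; τ=−ln(0.5729)/13.393=0.042 → t=0.391; u2·a0=0.5656·13.393=7.575; a1=5.489 < 7.575 ≤ a1+a2=9.532 → R2 fires; G=14 Y=11 C=11
Draw 10: a1=5.489, a2=4.354, a3=3.861, a0=13.704; τ=−ln(0.3413)/13.704=0.078 → t=0.469 > T=0.41: stop.
At T=0.41: G=14 Y=11 C=11; the largest is G.

Dominant species at T: G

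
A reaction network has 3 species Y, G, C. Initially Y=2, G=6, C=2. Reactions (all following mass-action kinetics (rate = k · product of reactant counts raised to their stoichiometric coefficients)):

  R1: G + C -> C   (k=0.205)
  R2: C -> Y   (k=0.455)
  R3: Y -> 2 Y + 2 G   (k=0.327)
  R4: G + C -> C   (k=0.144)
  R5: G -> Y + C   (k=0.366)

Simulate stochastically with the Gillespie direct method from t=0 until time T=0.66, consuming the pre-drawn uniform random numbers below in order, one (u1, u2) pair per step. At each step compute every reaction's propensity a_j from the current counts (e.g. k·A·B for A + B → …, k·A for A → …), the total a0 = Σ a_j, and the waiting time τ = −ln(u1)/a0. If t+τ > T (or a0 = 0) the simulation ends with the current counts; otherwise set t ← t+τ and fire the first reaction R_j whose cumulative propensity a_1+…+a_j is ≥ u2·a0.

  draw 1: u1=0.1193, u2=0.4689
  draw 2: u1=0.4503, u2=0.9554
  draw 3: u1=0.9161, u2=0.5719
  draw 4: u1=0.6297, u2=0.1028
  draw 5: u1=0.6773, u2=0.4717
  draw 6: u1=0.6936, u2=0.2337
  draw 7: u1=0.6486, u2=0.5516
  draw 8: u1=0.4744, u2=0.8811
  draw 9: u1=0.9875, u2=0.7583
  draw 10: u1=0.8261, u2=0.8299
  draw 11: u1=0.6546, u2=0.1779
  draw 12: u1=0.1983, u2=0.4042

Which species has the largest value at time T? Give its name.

t=0.000: Y=2 G=6 C=2
Draw 1: a1=2.460, a2=0.910, a3=0.654, a4=1.728, a5=2.196, a0=7.948; τ=−ln(0.1193)/7.948=0.268 → t=0.268; u2·a0=0.4689·7.948=3.727; a1+a2=3.370 < 3.727 ≤ a1+…+a3=4.024 → R3 fires; Y=3 G=8 C=2
Draw 2: a1=3.280, a2=0.910, a3=0.981, a4=2.304, a5=2.928, a0=10.403; τ=−ln(0.4503)/10.403=0.077 → t=0.344; u2·a0=0.9554·10.403=9.939; a1+…+a4=7.475 < 9.939 ≤ a1+…+a5=10.403 → R5 fires; Y=4 G=7 C=3
Draw 3: a1=4.305, a2=1.365, a3=1.308, a4=3.024, a5=2.562, a0=12.564; τ=−ln(0.9161)/12.564=0.007 → t=0.351; u2·a0=0.5719·12.564=7.185; a1+…+a3=6.978 < 7.185 ≤ a1+…+a4=10.002 → R4 fires; Y=4 G=6 C=3
Draw 4: a1=3.690, a2=1.365, a3=1.308, a4=2.592, a5=2.196, a0=11.151; τ=−ln(0.6297)/11.151=0.041 → t=0.393; u2·a0=0.1028·11.151=1.146 ≤ a1=3.690 → R1 fires; Y=4 G=5 C=3
Draw 5: a1=3.075, a2=1.365, a3=1.308, a4=2.160, a5=1.830, a0=9.738; τ=−ln(0.6773)/9.738=0.040 → t=0.433; u2·a0=0.4717·9.738=4.593; a1+a2=4.440 < 4.593 ≤ a1+…+a3=5.748 → R3 fires; Y=5 G=7 C=3
Draw 6: a1=4.305, a2=1.365, a3=1.635, a4=3.024, a5=2.562, a0=12.891; τ=−ln(0.6936)/12.891=0.028 → t=0.461; u2·a0=0.2337·12.891=3.013 ≤ a1=4.305 → R1 fires; Y=5 G=6 C=3
Draw 7: a1=3.690, a2=1.365, a3=1.635, a4=2.592, a5=2.196, a0=11.478; τ=−ln(0.6486)/11.478=0.038 → t=0.499; u2·a0=0.5516·11.478=6.331; a1+a2=5.055 < 6.331 ≤ a1+…+a3=6.690 → R3 fires; Y=6 G=8 C=3
Draw 8: a1=4.920, a2=1.365, a3=1.962, a4=3.456, a5=2.928, a0=14.631; τ=−ln(0.4744)/14.631=0.051 → t=0.550; u2·a0=0.8811·14.631=12.891; a1+…+a4=11.703 < 12.891 ≤ a1+…+a5=14.631 → R5 fires; Y=7 G=7 C=4
Draw 9: a1=5.740, a2=1.820, a3=2.289, a4=4.032, a5=2.562, a0=16.443; τ=−ln(0.9875)/16.443=0.001 → t=0.550; u2·a0=0.7583·16.443=12.469; a1+…+a3=9.849 < 12.469 ≤ a1+…+a4=13.881 → R4 fires; Y=7 G=6 C=4
Draw 10: a1=4.920, a2=1.820, a3=2.289, a4=3.456, a5=2.196, a0=14.681; τ=−ln(0.8261)/14.681=0.013 → t=0.564; u2·a0=0.8299·14.681=12.184; a1+…+a3=9.029 < 12.184 ≤ a1+…+a4=12.485 → R4 fires; Y=7 G=5 C=4
Draw 11: a1=4.100, a2=1.820, a3=2.289, a4=2.880, a5=1.830, a0=12.919; τ=−ln(0.6546)/12.919=0.033 → t=0.596; u2·a0=0.1779·12.919=2.298 ≤ a1=4.100 → R1 fires; Y=7 G=4 C=4
Draw 12: a1=3.280, a2=1.820, a3=2.289, a4=2.304, a5=1.464, a0=11.157; τ=−ln(0.1983)/11.157=0.145 → t=0.741 > T=0.66: stop.
At T=0.66: Y=7 G=4 C=4; the largest is Y.

Dominant species at T: Y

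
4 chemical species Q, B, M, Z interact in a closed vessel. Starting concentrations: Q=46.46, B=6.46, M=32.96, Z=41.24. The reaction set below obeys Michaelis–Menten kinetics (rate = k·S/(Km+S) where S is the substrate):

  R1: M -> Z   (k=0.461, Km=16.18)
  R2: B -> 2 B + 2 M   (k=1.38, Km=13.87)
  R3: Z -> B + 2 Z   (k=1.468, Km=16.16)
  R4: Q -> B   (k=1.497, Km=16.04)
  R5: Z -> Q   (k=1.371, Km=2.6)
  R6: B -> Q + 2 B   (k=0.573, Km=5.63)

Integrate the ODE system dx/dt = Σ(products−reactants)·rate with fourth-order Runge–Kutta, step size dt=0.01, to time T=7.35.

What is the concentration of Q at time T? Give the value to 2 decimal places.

RK4 with dt=0.01: 735 steps to T=7.35. Trajectory (selected grid times):
t=0.00: Q=46.46 B=6.46 M=32.96 Z=41.24
t=0.82: Q=46.87 B=8.91 M=33.51 Z=41.30
t=1.63: Q=47.31 B=11.44 M=34.20 Z=41.36
t=2.45: Q=47.78 B=14.09 M=35.03 Z=41.43
t=3.27: Q=48.26 B=16.82 M=35.96 Z=41.50
t=4.08: Q=48.75 B=19.57 M=36.97 Z=41.57
t=4.90: Q=49.25 B=22.42 M=38.07 Z=41.64
t=5.72: Q=49.76 B=25.31 M=39.23 Z=41.72
t=6.53: Q=50.27 B=28.20 M=40.44 Z=41.79
t=7.35: Q=50.80 B=31.17 M=41.71 Z=41.87
Read off Q at T=7.35: 50.80

Q at T = 50.80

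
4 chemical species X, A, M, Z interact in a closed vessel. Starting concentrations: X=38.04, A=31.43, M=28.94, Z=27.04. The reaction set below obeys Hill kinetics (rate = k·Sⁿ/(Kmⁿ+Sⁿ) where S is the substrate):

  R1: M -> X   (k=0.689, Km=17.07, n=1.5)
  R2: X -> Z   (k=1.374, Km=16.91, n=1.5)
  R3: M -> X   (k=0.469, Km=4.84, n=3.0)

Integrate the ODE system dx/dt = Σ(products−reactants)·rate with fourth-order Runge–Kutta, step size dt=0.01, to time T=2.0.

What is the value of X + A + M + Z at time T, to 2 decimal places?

Check how each reaction changes W = X + A + M + Z (weight of products minus weight of reactants):
R1: M -> X: (1·1) − (1·1) = 1 − 1 = 0
R2: X -> Z: (1·1) − (1·1) = 1 − 1 = 0
R3: M -> X: (1·1) − (1·1) = 1 − 1 = 0
Every reaction leaves W unchanged, so W is conserved and no simulation is needed: W(T) = W(0) = 38.04 + 31.43 + 28.94 + 27.04 = 125.45

Value at T = 125.45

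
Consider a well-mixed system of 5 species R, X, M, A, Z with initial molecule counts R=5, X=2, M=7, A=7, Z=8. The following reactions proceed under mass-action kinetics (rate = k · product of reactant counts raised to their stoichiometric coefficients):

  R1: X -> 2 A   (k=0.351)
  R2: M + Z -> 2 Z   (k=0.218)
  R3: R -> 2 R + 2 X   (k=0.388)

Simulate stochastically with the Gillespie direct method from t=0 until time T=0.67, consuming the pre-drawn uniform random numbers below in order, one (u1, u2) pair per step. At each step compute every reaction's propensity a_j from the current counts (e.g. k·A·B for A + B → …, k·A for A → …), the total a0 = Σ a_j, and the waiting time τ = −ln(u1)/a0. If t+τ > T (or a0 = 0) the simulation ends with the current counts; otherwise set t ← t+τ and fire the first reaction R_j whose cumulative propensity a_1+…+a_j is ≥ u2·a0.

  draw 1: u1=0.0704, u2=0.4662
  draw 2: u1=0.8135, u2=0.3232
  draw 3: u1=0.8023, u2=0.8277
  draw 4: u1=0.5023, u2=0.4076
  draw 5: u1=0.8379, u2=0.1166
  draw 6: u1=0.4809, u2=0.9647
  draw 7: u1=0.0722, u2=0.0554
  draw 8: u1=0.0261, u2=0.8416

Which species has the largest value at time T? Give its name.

t=0.000: R=5 X=2 M=7 A=7 Z=8
Draw 1: a1=0.702, a2=12.208, a3=1.940, a0=14.850; τ=−ln(0.0704)/14.850=0.179 → t=0.179; u2·a0=0.4662·14.850=6.923; a1=0.702 < 6.923 ≤ a1+a2=12.910 → R2 fires; R=5 X=2 M=6 A=7 Z=9
Draw 2: a1=0.702, a2=11.772, a3=1.940, a0=14.414; τ=−ln(0.8135)/14.414=0.014 → t=0.193; u2·a0=0.3232·14.414=4.659; a1=0.702 < 4.659 ≤ a1+a2=12.474 → R2 fires; R=5 X=2 M=5 A=7 Z=10
Draw 3: a1=0.702, a2=10.900, a3=1.940, a0=13.542; τ=−ln(0.8023)/13.542=0.016 → t=0.209; u2·a0=0.8277·13.542=11.209; a1=0.702 < 11.209 ≤ a1+a2=11.602 → R2 fires; R=5 X=2 M=4 A=7 Z=11
Draw 4: a1=0.702, a2=9.592, a3=1.940, a0=12.234; τ=−ln(0.5023)/12.234=0.056 → t=0.266; u2·a0=0.4076·12.234=4.987; a1=0.702 < 4.987 ≤ a1+a2=10.294 → R2 fires; R=5 X=2 M=3 A=7 Z=12
Draw 5: a1=0.702, a2=7.848, a3=1.940, a0=10.490; τ=−ln(0.8379)/10.490=0.017 → t=0.282; u2·a0=0.1166·10.490=1.223; a1=0.702 < 1.223 ≤ a1+a2=8.550 → R2 fires; R=5 X=2 M=2 A=7 Z=13
Draw 6: a1=0.702, a2=5.668, a3=1.940, a0=8.310; τ=−ln(0.4809)/8.310=0.088 → t=0.371; u2·a0=0.9647·8.310=8.017; a1+a2=6.370 < 8.017 ≤ a1+…+a3=8.310 → R3 fires; R=6 X=4 M=2 A=7 Z=13
Draw 7: a1=1.404, a2=5.668, a3=2.328, a0=9.400; τ=−ln(0.0722)/9.400=0.280 → t=0.650; u2·a0=0.0554·9.400=0.521 ≤ a1=1.404 → R1 fires; R=6 X=3 M=2 A=9 Z=13
Draw 8: a1=1.053, a2=5.668, a3=2.328, a0=9.049; τ=−ln(0.0261)/9.049=0.403 → t=1.053 > T=0.67: stop.
At T=0.67: R=6 X=3 M=2 A=9 Z=13; the largest is Z.

Dominant species at T: Z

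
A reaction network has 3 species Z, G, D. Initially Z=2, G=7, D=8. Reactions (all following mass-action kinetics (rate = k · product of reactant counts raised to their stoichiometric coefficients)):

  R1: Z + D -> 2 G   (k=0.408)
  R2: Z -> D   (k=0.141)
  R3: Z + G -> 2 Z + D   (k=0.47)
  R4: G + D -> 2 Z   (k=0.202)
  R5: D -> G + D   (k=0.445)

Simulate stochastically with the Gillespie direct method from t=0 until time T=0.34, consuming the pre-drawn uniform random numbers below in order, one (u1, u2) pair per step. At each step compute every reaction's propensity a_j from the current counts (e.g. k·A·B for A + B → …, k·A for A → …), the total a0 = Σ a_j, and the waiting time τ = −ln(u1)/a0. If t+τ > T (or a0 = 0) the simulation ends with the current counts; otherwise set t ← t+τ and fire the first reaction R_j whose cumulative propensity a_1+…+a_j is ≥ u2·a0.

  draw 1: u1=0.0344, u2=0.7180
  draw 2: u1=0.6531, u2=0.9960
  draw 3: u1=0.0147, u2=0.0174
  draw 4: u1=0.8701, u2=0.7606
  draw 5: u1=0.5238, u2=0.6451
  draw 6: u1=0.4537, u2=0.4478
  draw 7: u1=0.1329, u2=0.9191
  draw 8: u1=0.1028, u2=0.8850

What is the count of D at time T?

t=0.000: Z=2 G=7 D=8
Draw 1: a1=6.528, a2=0.282, a3=6.580, a4=11.312, a5=3.560, a0=28.262; τ=−ln(0.0344)/28.262=0.119 → t=0.119; u2·a0=0.7180·28.262=20.292; a1+…+a3=13.390 < 20.292 ≤ a1+…+a4=24.702 → R4 fires; Z=4 G=6 D=7
Draw 2: a1=11.424, a2=0.564, a3=11.280, a4=8.484, a5=3.115, a0=34.867; τ=−ln(0.6531)/34.867=0.012 → t=0.131; u2·a0=0.9960·34.867=34.728; a1+…+a4=31.752 < 34.728 ≤ a1+…+a5=34.867 → R5 fires; Z=4 G=7 D=7
Draw 3: a1=11.424, a2=0.564, a3=13.160, a4=9.898, a5=3.115, a0=38.161; τ=−ln(0.0147)/38.161=0.111 → t=0.242; u2·a0=0.0174·38.161=0.664 ≤ a1=11.424 → R1 fires; Z=3 G=9 D=6
Draw 4: a1=7.344, a2=0.423, a3=12.690, a4=10.908, a5=2.670, a0=34.035; τ=−ln(0.8701)/34.035=0.004 → t=0.246; u2·a0=0.7606·34.035=25.887; a1+…+a3=20.457 < 25.887 ≤ a1+…+a4=31.365 → R4 fires; Z=5 G=8 D=5
Draw 5: a1=10.200, a2=0.705, a3=18.800, a4=8.080, a5=2.225, a0=40.010; τ=−ln(0.5238)/40.010=0.016 → t=0.262; u2·a0=0.6451·40.010=25.810; a1+a2=10.905 < 25.810 ≤ a1+…+a3=29.705 → R3 fires; Z=6 G=7 D=6
Draw 6: a1=14.688, a2=0.846, a3=19.740, a4=8.484, a5=2.670, a0=46.428; τ=−ln(0.4537)/46.428=0.017 → t=0.279; u2·a0=0.4478·46.428=20.790; a1+a2=15.534 < 20.790 ≤ a1+…+a3=35.274 → R3 fires; Z=7 G=6 D=7
Draw 7: a1=19.992, a2=0.987, a3=19.740, a4=8.484, a5=3.115, a0=52.318; τ=−ln(0.1329)/52.318=0.039 → t=0.318; u2·a0=0.9191·52.318=48.085; a1+…+a3=40.719 < 48.085 ≤ a1+…+a4=49.203 → R4 fires; Z=9 G=5 D=6
Draw 8: a1=22.032, a2=1.269, a3=21.150, a4=6.060, a5=2.670, a0=53.181; τ=−ln(0.1028)/53.181=0.043 → t=0.361 > T=0.34: stop.
Read off D at T=0.34: 6

D at T = 6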